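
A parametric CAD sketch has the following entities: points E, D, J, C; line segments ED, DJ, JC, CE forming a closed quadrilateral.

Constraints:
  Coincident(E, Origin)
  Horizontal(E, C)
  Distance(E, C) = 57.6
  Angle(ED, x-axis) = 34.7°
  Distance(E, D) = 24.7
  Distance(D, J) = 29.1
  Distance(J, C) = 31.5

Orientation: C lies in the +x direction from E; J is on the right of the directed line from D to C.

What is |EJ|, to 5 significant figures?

32.238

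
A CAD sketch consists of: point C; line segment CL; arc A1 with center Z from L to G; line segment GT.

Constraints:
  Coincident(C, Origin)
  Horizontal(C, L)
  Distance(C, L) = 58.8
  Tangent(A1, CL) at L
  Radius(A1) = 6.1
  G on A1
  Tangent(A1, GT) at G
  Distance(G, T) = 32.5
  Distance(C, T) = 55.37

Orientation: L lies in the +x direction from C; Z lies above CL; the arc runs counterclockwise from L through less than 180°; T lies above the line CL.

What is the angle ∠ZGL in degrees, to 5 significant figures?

25.266°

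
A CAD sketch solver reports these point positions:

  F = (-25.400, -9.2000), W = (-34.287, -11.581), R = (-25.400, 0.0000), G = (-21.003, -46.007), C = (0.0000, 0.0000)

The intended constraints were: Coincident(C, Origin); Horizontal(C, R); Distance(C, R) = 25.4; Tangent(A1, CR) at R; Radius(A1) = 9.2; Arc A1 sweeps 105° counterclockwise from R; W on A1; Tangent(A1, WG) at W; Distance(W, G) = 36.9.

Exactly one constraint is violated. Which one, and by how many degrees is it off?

Tangent(A1, WG) at W — off by 6.10°.

C = (0.00, 0.00) ✓; C.y = 0.00, R.y = 0.00 ✓; |CR| = 25.40 ✓; ∠(FR, RC) = 90.00° ✓; |FR| = 9.200 ✓; bearing(F→W) − bearing(F→R) = 105.0° ✓; |FW| = 9.200 ✓; ∠(FW, WG) = 83.90° ✗; |WG| = 36.90 ✓.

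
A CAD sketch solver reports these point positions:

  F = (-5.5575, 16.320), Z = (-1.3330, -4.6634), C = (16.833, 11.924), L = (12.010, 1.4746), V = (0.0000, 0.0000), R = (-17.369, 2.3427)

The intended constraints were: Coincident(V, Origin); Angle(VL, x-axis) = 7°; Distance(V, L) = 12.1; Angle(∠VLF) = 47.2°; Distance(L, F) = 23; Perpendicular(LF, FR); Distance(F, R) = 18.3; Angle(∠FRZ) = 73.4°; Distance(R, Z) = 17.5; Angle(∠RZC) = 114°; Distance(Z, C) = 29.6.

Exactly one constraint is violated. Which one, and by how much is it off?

Distance(Z, C) = 29.6 — off by 5.00.

V = (0.00, 0.00) ✓; VL at 7.000° ✓; |VL| = 12.10 ✓; ∠VLF = 47.20° ✓; |LF| = 23.00 ✓; ∠(LF, FR) = 90.00° ✓; |FR| = 18.30 ✓; ∠FRZ = 73.40° ✓; |RZ| = 17.50 ✓; ∠RZC = 114.0° ✓; |ZC| = 24.60 ✗.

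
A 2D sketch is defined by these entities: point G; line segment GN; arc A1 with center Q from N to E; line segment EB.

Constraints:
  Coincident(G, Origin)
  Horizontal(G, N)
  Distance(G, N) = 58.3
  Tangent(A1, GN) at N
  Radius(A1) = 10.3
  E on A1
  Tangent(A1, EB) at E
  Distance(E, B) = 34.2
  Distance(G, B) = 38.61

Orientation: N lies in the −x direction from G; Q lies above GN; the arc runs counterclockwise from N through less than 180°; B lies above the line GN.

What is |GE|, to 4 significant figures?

51.03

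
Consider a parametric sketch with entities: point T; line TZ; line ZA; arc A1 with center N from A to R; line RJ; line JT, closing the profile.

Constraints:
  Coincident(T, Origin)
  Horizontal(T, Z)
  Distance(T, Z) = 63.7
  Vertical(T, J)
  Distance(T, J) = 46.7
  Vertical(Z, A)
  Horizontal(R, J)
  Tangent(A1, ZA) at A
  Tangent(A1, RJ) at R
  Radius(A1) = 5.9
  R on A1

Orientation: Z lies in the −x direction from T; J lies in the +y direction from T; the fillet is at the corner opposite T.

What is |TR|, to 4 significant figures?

74.31

The virtual corner opposite T is at (-63.70, 46.70). Since A1 is tangent to ZA there, NA ⟂ ZA and tangency of A1 to RJ means the radius NR is perpendicular to RJ, with radius 5.9, so the center N sits 5.9 in from both sides at N = (-57.80, 40.80). That places the tangent points at A = (-63.70, 40.80) on ZA and R = (-57.80, 46.70) on RJ. Then |TR| = |R − T| = 74.31.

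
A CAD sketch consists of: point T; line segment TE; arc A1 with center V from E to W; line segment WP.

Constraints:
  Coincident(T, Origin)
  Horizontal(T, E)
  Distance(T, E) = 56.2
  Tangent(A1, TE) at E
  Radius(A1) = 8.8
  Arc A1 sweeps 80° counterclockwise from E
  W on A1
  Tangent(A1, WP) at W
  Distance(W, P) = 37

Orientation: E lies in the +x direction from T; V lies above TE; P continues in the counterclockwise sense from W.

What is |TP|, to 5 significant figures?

83.624

T is at the origin; TE is horizontal with |TE| = 56.2 and E on the +x side, so E = (56.200, 0.0000). Since A1 is tangent to TE there, VE ⟂ TE, so V = E + (0, 8.8) = (56.200, 8.8000). On A1, E sits at bearing -90° from V; an 80° counterclockwise sweep puts W at bearing -10°, so W = V + 8.8·(cos -10°, sin -10°) = (64.866, 7.2719). A1 meets WP tangentially, so VW is at right angles to WP, so WP runs along (−sin -10°, cos -10°); with |WP| = 37.0, P = (71.291, 43.710). Then |TP| = |P − T| = 83.624.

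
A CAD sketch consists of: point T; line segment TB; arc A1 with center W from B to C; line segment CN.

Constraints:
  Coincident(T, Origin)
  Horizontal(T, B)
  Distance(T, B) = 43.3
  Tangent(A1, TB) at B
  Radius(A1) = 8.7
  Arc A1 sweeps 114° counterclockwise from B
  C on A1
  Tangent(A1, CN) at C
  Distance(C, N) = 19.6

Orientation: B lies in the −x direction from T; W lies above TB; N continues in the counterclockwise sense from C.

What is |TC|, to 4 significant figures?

37.41

Since A1 is tangent to TB there, WB ⟂ TB, so W = B + (0, 8.7) = (-43.30, 8.700). On A1, B sits at bearing -90° from W; a 114° counterclockwise sweep puts C at bearing 24°, so C = W + 8.7·(cos 24°, sin 24°) = (-35.35, 12.24). Then |TC| = |C − T| = 37.41.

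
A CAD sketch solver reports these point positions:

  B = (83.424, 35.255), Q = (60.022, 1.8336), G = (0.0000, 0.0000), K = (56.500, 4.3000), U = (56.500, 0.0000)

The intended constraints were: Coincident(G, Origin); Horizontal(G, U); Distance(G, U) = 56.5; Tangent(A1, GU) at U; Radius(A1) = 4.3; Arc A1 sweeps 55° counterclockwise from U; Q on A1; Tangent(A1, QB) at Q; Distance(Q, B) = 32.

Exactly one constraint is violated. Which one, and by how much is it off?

Distance(Q, B) = 32 — off by 8.80.

G = (0.00, 0.00) ✓; G.y = 0.00, U.y = 0.00 ✓; |GU| = 56.50 ✓; ∠(KU, UG) = 90.00° ✓; |KU| = 4.300 ✓; bearing(K→Q) − bearing(K→U) = 55.00° ✓; |KQ| = 4.300 ✓; ∠(KQ, QB) = 90.00° ✓; |QB| = 40.80 ✗.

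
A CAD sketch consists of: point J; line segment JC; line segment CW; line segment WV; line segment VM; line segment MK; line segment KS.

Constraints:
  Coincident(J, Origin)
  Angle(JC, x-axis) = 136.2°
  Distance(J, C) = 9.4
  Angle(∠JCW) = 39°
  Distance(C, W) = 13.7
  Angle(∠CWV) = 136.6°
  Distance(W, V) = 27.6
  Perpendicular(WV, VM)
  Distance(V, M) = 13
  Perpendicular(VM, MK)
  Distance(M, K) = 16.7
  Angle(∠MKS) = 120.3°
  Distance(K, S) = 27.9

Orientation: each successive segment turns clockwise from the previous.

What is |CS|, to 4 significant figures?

21.59

J is at the origin; JC runs at 136.2° with length 9.4, so C = (-6.785, 6.506). ∠JCW = 39.0° gives CW at -4.800° from the x-axis; with |CW| = 13.7, W = (6.867, 5.360). ∠CWV = 136.6° gives WV at -48.20° from the x-axis; with |WV| = 27.6, V = (25.26, -15.22). WV is perpendicular to VM, so VM runs at -138.2°; with |VM| = 13.0, M = (15.57, -23.88). VM ⟂ MK, so MK runs at 131.8°; with |MK| = 16.7, K = (4.441, -11.43). ∠MKS = 120.3° gives KS at 72.10° from the x-axis; with |KS| = 27.9, S = (13.02, 15.12). Then |CS| = |S − C| = 21.59.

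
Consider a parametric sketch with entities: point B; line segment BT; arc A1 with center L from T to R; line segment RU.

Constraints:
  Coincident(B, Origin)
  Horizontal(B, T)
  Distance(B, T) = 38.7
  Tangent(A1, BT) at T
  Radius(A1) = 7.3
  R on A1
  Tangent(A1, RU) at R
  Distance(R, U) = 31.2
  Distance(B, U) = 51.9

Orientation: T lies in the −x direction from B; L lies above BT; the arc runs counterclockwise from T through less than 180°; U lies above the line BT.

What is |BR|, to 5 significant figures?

32.419

Checks: |LT| = 7.300 ✓; |LR| = 7.300 ✓; ∠(LR, RU) = 90.00° ✓; |RU| = 31.20 ✓; |BU| = 51.90 ✓.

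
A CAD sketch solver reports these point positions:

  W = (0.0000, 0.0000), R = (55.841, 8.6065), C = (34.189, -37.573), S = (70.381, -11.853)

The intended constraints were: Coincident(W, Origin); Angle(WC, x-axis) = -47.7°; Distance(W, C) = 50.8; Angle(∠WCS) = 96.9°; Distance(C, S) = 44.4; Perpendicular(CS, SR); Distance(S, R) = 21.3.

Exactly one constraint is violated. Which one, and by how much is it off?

Distance(S, R) = 21.3 — off by 3.80.

W = (0.00, 0.00) ✓; WC at -47.70° ✓; |WC| = 50.80 ✓; ∠WCS = 96.90° ✓; |CS| = 44.40 ✓; ∠(CS, SR) = 90.00° ✓; |SR| = 25.10 ✗.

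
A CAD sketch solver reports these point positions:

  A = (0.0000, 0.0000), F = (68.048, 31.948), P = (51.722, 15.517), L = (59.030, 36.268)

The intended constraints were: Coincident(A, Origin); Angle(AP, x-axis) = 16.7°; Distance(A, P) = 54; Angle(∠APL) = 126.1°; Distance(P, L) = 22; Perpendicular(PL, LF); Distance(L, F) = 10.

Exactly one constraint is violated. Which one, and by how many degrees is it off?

Perpendicular(PL, LF) — off by 6.20°.

A = (0.00, 0.00) ✓; AP at 16.70° ✓; |AP| = 54.00 ✓; ∠APL = 126.1° ✓; |PL| = 22.00 ✓; ∠(PL, LF) = 96.20° ✗; |LF| = 9.999 ✓.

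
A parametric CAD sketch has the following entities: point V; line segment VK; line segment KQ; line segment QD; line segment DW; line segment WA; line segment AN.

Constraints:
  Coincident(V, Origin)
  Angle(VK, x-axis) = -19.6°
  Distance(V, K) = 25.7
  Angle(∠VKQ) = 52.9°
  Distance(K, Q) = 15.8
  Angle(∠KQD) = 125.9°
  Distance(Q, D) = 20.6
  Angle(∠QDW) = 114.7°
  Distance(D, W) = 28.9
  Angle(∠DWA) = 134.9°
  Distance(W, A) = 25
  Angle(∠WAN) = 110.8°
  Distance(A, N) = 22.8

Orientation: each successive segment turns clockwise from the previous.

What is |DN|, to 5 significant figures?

53.503

∠DWA = 134.9° gives WA at 48.800° from the x-axis; with |WA| = 25.0, A = (6.2493, 37.663). ∠WAN = 110.8° gives AN at -20.400° from the x-axis; with |AN| = 22.8, N = (27.619, 29.716). Then |DN| = |N − D| = 53.503.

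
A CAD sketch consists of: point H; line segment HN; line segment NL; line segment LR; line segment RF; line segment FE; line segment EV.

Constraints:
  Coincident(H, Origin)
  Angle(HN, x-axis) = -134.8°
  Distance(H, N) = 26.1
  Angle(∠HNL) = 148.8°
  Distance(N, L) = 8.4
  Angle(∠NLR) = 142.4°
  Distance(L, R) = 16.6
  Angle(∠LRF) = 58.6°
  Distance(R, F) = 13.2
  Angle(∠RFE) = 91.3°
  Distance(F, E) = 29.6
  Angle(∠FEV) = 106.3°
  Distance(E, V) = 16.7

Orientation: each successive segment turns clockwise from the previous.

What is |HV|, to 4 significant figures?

49.43

H is at the origin; HN runs at -134.8° with length 26.1, so N = (-18.39, -18.52). ∠HNL = 148.8° gives NL at -166.0° from the x-axis; with |NL| = 8.4, L = (-26.54, -20.55). ∠NLR = 142.4° gives LR at 156.4° from the x-axis; with |LR| = 16.6, R = (-41.75, -13.91). ∠LRF = 58.6° gives RF at 35.00° from the x-axis; with |RF| = 13.2, F = (-30.94, -6.335). ∠RFE = 91.3° gives FE at -53.70° from the x-axis; with |FE| = 29.6, E = (-13.42, -30.19). ∠FEV = 106.3° gives EV at -127.4° from the x-axis; with |EV| = 16.7, V = (-23.56, -43.46). Then |HV| = |V − H| = 49.43.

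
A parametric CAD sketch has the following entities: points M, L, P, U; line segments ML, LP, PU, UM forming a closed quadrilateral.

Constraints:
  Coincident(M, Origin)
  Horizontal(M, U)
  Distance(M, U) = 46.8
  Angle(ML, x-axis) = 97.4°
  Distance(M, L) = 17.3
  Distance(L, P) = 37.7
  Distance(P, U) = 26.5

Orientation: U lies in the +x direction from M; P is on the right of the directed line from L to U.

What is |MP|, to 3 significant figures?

25.3

Checks: |LP| = 37.70 ✓; |PU| = 26.50 ✓.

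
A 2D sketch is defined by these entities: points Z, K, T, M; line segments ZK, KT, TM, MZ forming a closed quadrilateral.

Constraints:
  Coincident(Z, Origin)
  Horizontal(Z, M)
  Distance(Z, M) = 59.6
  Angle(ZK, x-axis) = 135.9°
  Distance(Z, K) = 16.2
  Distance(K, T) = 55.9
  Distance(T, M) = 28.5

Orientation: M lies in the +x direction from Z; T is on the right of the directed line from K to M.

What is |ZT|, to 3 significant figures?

40.4

Z is at the origin; Z and M share the same y with |ZM| = 59.6 and M in +x, so M = (59.6, 0). ZK runs at 135.9° with |ZK| = 16.2, so K = (-11.6, 11.3). T is determined by |KT| = 55.9 and |TM| = 28.5 together: it lies at the intersection of circle(K, 55.9) and circle(M, 28.5). With |KM| = 72.1, the foot of the radical line on KM is 52.1 from K and the perpendicular offset is √(55.9² − 52.1²) = 20.3. Taking the right-of-KM solution: T = (36.6, -16.9).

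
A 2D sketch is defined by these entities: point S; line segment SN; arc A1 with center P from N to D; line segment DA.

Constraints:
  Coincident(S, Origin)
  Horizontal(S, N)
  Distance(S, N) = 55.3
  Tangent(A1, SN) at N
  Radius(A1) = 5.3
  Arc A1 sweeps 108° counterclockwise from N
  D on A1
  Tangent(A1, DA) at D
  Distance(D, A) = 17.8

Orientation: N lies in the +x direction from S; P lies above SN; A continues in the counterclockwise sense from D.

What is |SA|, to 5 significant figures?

59.808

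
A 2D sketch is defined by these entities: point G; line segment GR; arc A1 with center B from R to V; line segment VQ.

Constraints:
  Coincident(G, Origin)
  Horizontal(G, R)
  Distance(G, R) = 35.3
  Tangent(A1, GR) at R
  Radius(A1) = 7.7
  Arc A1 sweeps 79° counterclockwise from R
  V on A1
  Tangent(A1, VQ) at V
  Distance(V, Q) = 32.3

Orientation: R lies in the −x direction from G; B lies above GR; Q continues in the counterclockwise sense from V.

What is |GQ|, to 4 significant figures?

43.64

G is at the origin; G and R share the same y with |GR| = 35.3 and R on the −x side, so R = (-35.30, 0.000). The tangent condition forces BR to be normal to GR, so B = R + (0, 7.7) = (-35.30, 7.700). On A1, R sits at bearing -90° from B; a 79° counterclockwise sweep puts V at bearing -11°, so V = B + 7.7·(cos -11°, sin -11°) = (-27.74, 6.231). Since A1 is tangent to VQ there, BV ⟂ VQ, so VQ runs along (−sin -11°, cos -11°); with |VQ| = 32.3, Q = (-21.58, 37.94). Then |GQ| = |Q − G| = 43.64.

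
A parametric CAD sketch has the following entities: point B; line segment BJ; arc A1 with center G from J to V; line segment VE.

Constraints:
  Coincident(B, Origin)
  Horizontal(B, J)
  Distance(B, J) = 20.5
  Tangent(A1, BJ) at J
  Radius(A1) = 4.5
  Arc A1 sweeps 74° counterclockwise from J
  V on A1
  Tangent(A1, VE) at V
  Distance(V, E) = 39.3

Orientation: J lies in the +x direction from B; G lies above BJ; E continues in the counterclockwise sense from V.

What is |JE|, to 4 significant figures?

43.75

B is at the origin; B and J share the same y with |BJ| = 20.5 and J on the +x side, so J = (20.50, 0.000). Tangency of A1 to BJ means the radius GJ is perpendicular to BJ, so G = J + (0, 4.5) = (20.50, 4.500). On A1, J sits at bearing -90° from G; a 74° counterclockwise sweep puts V at bearing -16°, so V = G + 4.5·(cos -16°, sin -16°) = (24.83, 3.260). Tangency of A1 to VE means the radius GV is perpendicular to VE, so VE runs along (−sin -16°, cos -16°); with |VE| = 39.3, E = (35.66, 41.04). Then |JE| = |E − J| = 43.75.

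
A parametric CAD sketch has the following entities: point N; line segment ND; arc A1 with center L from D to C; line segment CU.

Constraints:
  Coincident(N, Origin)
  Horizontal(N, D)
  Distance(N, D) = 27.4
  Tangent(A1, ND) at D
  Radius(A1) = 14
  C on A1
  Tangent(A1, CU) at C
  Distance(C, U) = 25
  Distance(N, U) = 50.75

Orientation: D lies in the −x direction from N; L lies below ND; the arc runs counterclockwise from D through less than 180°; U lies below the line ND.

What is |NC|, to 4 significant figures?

44.76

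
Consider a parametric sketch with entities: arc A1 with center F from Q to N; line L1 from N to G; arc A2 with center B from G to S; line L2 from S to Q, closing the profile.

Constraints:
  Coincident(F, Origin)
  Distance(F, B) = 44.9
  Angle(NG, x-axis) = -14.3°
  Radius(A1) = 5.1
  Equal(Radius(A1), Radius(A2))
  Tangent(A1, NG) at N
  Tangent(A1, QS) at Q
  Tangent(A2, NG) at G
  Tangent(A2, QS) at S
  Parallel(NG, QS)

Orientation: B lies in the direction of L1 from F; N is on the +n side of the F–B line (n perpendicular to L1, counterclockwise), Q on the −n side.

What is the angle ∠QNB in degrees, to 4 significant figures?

83.52°

The slot axis is L1's direction at -14.3°, so u = (cos -14.3°, sin -14.3°) = (0.9690, -0.2470) and n = (−sin -14.3°, cos -14.3°) = (0.2470, 0.9690). F is at the origin and B lies 44.9 along u from F, so B = 44.9·u = (43.51, -11.09). Tangency of A1 to both parallel lines with radius 5.1 puts N and Q at F ± 5.1·n: N = (1.260, 4.942), Q = (-1.260, -4.942). Then cos ∠QNB = NQ·NB / (|NQ||NB|), giving 83.52°.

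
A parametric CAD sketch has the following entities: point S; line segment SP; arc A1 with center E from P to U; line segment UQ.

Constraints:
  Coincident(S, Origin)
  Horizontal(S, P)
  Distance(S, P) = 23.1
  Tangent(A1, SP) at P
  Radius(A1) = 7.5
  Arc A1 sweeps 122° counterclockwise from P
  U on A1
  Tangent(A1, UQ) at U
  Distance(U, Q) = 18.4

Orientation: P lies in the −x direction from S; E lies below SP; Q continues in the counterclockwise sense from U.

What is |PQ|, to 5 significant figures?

27.290

S is at the origin; SP is horizontal with |SP| = 23.1 and P on the −x side, so P = (-23.100, 0.0000). The tangent condition forces EP to be normal to SP, so E = P + (0, -7.5) = (-23.100, -7.5000). On A1, P sits at bearing 90° from E; a 122° counterclockwise sweep puts U at bearing 212°, so U = E + 7.5·(cos 212°, sin 212°) = (-29.460, -11.474). A1 meets UQ tangentially, so EU is at right angles to UQ, so UQ runs along (−sin 212°, cos 212°); with |UQ| = 18.4, Q = (-19.710, -27.078). Then |PQ| = |Q − P| = 27.290.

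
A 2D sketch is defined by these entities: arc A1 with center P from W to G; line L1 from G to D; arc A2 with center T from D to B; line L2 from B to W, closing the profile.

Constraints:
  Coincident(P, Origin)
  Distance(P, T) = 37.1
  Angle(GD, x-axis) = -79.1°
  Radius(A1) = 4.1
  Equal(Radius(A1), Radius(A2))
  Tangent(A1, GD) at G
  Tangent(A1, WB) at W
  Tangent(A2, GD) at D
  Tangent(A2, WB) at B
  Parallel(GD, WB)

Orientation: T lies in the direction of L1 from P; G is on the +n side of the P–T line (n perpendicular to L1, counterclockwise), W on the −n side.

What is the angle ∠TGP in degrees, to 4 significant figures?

83.69°

The slot axis is L1's direction at -79.1°, so u = (cos -79.1°, sin -79.1°) = (0.1891, -0.9820) and n = (−sin -79.1°, cos -79.1°) = (0.9820, 0.1891). P is at the origin and T lies 37.1 along u from P, so T = 37.1·u = (7.015, -36.43). Tangency of A1 to both parallel lines with radius 4.1 puts G and W at P ± 4.1·n: G = (4.026, 0.7753), W = (-4.026, -0.7753). Then cos ∠TGP = GT·GP / (|GT||GP|), giving 83.69°.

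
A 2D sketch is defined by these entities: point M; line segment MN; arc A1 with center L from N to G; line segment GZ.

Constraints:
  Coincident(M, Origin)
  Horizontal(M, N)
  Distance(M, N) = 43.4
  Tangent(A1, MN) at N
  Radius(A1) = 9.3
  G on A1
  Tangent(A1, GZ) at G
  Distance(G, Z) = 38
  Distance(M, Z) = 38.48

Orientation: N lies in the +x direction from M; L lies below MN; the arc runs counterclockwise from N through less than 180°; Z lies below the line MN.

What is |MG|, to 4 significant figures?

35.92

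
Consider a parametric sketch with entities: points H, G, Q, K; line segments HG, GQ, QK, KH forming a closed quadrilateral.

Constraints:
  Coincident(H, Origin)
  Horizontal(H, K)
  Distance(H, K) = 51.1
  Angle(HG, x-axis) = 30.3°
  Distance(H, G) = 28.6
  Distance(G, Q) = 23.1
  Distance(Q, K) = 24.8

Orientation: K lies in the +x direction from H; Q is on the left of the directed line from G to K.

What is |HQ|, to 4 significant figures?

51.65

H is at the origin; H and K share the same y with |HK| = 51.1 and K in +x, so K = (51.1, 0). HG runs at 30.3° with |HG| = 28.6, so G = (24.69, 14.43). Q is determined by |GQ| = 23.1 and |QK| = 24.8 together: it lies at the intersection of circle(G, 23.1) and circle(K, 24.8). With |GK| = 30.09, the foot of the radical line on GK is 13.69 from G and the perpendicular offset is √(23.1² − 13.69²) = 18.60. Taking the left-of-GK solution: Q = (45.63, 24.19).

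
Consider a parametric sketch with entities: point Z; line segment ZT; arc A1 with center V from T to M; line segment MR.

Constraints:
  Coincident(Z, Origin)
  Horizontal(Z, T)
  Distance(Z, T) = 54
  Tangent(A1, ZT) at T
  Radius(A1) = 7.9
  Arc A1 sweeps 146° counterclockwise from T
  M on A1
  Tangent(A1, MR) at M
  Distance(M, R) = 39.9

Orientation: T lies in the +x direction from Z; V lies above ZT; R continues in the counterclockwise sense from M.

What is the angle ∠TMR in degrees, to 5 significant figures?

107.00°

Z is at the origin; ZT is horizontal with |ZT| = 54.0 and T on the +x side, so T = (54.000, 0.0000). Tangency of A1 to ZT means the radius VT is perpendicular to ZT, so V = T + (0, 7.9) = (54.000, 7.9000). On A1, T sits at bearing -90° from V; a 146° counterclockwise sweep puts M at bearing 56°, so M = V + 7.9·(cos 56°, sin 56°) = (58.418, 14.449). Since A1 is tangent to MR there, VM ⟂ MR, so MR runs along (−sin 56°, cos 56°); with |MR| = 39.9, R = (25.339, 36.761). Then cos ∠TMR = MT·MR / (|MT||MR|), giving 107.00°.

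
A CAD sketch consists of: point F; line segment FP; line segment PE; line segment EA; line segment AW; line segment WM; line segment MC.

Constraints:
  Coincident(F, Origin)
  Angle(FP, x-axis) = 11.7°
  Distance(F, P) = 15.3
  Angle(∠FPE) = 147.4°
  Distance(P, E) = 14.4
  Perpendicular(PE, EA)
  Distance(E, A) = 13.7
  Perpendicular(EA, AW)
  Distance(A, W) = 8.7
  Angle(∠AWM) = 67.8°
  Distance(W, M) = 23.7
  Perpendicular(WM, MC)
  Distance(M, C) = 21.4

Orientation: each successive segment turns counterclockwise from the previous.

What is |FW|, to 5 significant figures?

19.374

F is at the origin; FP runs at 11.7° with length 15.3, so P = (14.982, 3.1026). ∠FPE = 147.4° gives PE at 44.300° from the x-axis; with |PE| = 14.4, E = (25.288, 13.160). PE ⟂ EA, so EA runs at 134.30°; with |EA| = 13.7, A = (15.720, 22.965). EA ⟂ AW, so AW runs at -135.70°; with |AW| = 8.7, W = (9.4933, 16.889). Then |FW| = |W − F| = 19.374.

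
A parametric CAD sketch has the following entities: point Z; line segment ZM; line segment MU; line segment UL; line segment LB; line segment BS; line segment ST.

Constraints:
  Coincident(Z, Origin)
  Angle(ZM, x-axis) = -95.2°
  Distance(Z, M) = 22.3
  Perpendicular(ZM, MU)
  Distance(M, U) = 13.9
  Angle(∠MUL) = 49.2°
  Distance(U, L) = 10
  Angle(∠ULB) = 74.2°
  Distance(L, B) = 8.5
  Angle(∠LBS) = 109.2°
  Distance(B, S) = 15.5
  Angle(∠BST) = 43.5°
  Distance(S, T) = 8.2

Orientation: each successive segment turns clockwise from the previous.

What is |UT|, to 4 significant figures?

3.801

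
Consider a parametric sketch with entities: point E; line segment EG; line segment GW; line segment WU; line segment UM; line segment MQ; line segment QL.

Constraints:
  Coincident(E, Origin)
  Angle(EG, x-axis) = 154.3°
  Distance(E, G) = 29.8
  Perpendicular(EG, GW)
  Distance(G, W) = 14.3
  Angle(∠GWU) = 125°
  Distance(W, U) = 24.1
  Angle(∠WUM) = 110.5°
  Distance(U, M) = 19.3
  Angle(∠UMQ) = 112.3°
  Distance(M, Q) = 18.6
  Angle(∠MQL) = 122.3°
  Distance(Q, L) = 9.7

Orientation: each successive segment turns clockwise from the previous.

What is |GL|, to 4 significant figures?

23.02

∠UMQ = 112.3° gives MQ at -127.9° from the x-axis; with |MQ| = 18.6, Q = (1.298, -1.722). ∠MQL = 122.3° gives QL at 174.4° from the x-axis; with |QL| = 9.7, L = (-8.355, -0.7752). Then |GL| = |L − G| = 23.02.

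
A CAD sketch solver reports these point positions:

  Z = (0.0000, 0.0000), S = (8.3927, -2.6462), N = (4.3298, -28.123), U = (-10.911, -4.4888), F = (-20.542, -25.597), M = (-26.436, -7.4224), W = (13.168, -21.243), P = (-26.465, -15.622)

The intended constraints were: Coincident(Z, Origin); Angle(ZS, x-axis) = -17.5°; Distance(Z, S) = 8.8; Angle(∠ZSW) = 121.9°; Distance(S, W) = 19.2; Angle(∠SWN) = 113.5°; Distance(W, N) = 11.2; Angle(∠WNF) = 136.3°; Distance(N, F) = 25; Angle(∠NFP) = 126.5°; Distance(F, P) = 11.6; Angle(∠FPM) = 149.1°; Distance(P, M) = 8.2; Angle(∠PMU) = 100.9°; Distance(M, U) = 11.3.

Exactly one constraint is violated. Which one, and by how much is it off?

Distance(M, U) = 11.3 — off by 4.50.

Z = (0.00, 0.00) ✓; ZS at -17.50° ✓; |ZS| = 8.800 ✓; ∠ZSW = 121.9° ✓; |SW| = 19.20 ✓; ∠SWN = 113.5° ✓; |WN| = 11.20 ✓; ∠WNF = 136.3° ✓; |NF| = 25.00 ✓; ∠NFP = 126.5° ✓; |FP| = 11.60 ✓; ∠FPM = 149.1° ✓; |PM| = 8.200 ✓; ∠PMU = 100.9° ✓; |MU| = 15.80 ✗.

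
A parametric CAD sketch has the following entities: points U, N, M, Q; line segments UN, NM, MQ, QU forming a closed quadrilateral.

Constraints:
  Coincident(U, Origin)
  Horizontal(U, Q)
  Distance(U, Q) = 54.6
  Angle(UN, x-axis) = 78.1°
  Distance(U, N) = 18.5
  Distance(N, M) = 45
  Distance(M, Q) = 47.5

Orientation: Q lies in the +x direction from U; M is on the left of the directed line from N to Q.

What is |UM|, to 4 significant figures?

60.17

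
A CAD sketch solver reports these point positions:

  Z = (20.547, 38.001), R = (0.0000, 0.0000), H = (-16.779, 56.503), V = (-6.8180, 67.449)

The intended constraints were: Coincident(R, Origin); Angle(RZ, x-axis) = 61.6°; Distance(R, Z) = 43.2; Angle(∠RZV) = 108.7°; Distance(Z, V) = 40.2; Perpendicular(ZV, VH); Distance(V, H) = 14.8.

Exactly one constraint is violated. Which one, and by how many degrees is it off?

Perpendicular(ZV, VH) — off by 4.80°.

R = (0.00, 0.00) ✓; RZ at 61.60° ✓; |RZ| = 43.20 ✓; ∠RZV = 108.7° ✓; |ZV| = 40.20 ✓; ∠(ZV, VH) = 94.80° ✗; |VH| = 14.80 ✓.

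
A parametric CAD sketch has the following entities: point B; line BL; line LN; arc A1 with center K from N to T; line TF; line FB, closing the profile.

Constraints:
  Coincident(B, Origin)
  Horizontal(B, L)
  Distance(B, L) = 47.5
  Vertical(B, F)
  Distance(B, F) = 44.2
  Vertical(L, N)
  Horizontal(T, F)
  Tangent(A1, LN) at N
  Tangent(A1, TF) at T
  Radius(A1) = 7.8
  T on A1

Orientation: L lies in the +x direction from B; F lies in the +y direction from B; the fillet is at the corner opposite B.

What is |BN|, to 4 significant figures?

59.84

B is at the origin; BL is horizontal with |BL| = 47.5 and L on the +x side, so L = (47.50, 0.000). BF is vertical with |BF| = 44.2 and F on the +y side, so F = (0.000, 44.20). The virtual corner opposite B is at (47.50, 44.20). The tangent condition forces KN to be normal to LN and the tangent condition forces KT to be normal to TF, with radius 7.8, so the center K sits 7.8 in from both sides at K = (39.70, 36.40). That places the tangent points at N = (47.50, 36.40) on LN and T = (39.70, 44.20) on TF. Then |BN| = |N − B| = 59.84.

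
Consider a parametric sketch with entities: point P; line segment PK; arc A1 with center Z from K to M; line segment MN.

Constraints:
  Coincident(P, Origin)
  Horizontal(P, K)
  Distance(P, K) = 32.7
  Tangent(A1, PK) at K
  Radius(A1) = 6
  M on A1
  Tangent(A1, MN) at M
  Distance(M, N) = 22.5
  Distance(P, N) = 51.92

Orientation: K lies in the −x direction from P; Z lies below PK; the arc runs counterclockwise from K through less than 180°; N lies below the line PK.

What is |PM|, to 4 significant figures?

38.66

P is at the origin; PK is horizontal with |PK| = 32.7 and K on the −x side, so K = (-32.70, 0.000). The tangent condition forces ZK to be normal to PK, so Z = K + (0, -6) = (-32.70, -6.000). Since ZM ⟂ MN (tangency), |ZN| = √(6.0² + 22.5²) = 23.29 regardless of where M sits on A1. So N lies on both circle(P, 51.92) and circle(Z, 23.29); the below-PK intersection is N = (-45.11, -25.70). M is the foot of the tangent from N: M = (-38.43, -4.218).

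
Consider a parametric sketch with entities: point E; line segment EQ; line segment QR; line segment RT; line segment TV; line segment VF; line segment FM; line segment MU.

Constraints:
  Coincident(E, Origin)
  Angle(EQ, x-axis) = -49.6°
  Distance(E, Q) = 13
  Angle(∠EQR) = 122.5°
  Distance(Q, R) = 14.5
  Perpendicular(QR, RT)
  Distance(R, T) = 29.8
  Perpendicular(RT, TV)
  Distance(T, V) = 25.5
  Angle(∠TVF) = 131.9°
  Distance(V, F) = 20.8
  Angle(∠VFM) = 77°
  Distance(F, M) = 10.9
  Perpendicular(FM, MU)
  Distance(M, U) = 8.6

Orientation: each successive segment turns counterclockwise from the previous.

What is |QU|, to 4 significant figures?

20.00

E is at the origin; EQ runs at -49.6° with length 13.0, so Q = (8.426, -9.900). ∠EQR = 122.5° gives QR at 7.900° from the x-axis; with |QR| = 14.5, R = (22.79, -7.907). QR ⟂ RT, so RT runs at 97.90°; with |RT| = 29.8, T = (18.69, 21.61). RT ⟂ TV, so TV runs at -172.1°; with |TV| = 25.5, V = (-6.566, 18.11). ∠TVF = 131.9° gives VF at -124.0° from the x-axis; with |VF| = 20.8, F = (-18.20, 0.8613). ∠VFM = 77.0° gives FM at -21.00° from the x-axis; with |FM| = 10.9, M = (-8.021, -3.045). FM ⟂ MU, so MU runs at 69.00°; with |MU| = 8.6, U = (-4.939, 4.984). Then |QU| = |U − Q| = 20.00.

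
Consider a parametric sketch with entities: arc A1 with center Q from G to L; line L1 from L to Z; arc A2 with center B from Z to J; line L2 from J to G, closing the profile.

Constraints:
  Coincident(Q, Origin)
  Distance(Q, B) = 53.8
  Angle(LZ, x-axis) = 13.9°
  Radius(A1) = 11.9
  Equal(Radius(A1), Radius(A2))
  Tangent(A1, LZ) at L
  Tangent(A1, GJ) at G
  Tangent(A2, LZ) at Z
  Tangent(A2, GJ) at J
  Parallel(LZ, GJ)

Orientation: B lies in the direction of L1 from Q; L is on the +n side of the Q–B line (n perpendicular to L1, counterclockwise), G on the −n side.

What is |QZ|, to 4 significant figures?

55.10

The slot axis is L1's direction at 13.9°, so u = (cos 13.9°, sin 13.9°) = (0.9707, 0.2402) and n = (−sin 13.9°, cos 13.9°) = (-0.2402, 0.9707). Q is at the origin and B lies 53.8 along u from Q, so B = 53.8·u = (52.22, 12.92). Tangency of A1 to both parallel lines with radius 11.9 puts L and G at Q ± 11.9·n: L = (-2.859, 11.55), G = (2.859, -11.55). Equal radii place Z and J the same way about B: Z = B + 11.9·n = (49.37, 24.48), J = B − 11.9·n = (55.08, 1.373). Then |QZ| = |Z − Q| = 55.10.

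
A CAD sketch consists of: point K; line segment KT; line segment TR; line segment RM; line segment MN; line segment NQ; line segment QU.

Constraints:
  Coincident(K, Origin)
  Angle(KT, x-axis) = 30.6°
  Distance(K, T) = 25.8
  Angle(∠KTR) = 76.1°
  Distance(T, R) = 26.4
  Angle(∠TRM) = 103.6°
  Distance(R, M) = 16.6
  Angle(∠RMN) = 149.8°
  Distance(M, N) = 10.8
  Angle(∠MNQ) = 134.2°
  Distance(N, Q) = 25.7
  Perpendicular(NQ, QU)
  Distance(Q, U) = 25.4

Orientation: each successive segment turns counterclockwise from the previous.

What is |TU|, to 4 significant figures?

17.49

∠MNQ = 134.2° gives NQ at -73.10° from the x-axis; with |NQ| = 25.7, Q = (-8.289, -10.61). The perpendicularity gives QU at right angles to NQ, so QU runs at 16.90°; with |QU| = 25.4, U = (16.01, -3.223). Then |TU| = |U − T| = 17.49.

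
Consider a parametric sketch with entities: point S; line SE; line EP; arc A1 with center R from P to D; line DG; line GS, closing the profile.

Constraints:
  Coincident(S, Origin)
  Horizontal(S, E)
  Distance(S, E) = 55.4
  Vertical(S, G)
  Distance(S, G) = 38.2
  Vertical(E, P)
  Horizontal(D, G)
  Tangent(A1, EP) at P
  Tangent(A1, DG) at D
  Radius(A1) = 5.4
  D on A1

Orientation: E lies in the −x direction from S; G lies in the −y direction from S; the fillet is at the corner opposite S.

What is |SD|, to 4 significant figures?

62.92

The virtual corner opposite S is at (-55.40, -38.20). Tangency of A1 to EP means the radius RP is perpendicular to EP and A1 meets DG tangentially, so RD is at right angles to DG, with radius 5.4, so the center R sits 5.4 in from both sides at R = (-50.00, -32.80). That places the tangent points at P = (-55.40, -32.80) on EP and D = (-50.00, -38.20) on DG. Then |SD| = |D − S| = 62.92.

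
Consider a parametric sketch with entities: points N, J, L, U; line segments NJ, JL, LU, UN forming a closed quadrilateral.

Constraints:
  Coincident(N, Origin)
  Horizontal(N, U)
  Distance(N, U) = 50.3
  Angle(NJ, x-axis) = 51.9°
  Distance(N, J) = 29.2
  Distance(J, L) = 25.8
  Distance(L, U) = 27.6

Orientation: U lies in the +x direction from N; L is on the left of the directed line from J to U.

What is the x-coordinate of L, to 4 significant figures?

43.54

Checks: |JL| = 25.80 ✓; |LU| = 27.60 ✓.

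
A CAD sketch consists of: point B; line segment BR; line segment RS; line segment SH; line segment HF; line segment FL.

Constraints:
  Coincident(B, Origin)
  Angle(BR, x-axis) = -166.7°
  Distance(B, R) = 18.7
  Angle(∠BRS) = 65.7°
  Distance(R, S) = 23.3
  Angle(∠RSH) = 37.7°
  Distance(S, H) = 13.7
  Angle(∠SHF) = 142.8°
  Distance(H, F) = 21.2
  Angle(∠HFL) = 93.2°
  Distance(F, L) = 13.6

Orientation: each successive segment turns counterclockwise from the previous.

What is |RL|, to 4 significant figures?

10.84

B is at the origin; BR runs at -166.7° with length 18.7, so R = (-18.20, -4.302). ∠BRS = 65.7° gives RS at -52.40° from the x-axis; with |RS| = 23.3, S = (-3.982, -22.76). ∠RSH = 37.7° gives SH at 89.90° from the x-axis; with |SH| = 13.7, H = (-3.958, -9.062). ∠SHF = 142.8° gives HF at 127.1° from the x-axis; with |HF| = 21.2, F = (-16.75, 7.846). ∠HFL = 93.2° gives FL at -146.1° from the x-axis; with |FL| = 13.6, L = (-28.03, 0.2611). Then |RL| = |L − R| = 10.84.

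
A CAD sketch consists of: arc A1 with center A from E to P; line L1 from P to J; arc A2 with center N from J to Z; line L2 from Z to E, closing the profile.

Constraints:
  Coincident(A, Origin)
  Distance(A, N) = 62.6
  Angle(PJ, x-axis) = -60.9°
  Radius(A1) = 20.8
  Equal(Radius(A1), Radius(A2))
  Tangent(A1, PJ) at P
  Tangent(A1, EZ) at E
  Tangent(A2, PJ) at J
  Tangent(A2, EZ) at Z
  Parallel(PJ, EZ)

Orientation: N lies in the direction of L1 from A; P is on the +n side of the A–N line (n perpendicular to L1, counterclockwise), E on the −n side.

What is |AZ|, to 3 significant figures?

66.0

The slot axis is L1's direction at -60.9°, so u = (cos -60.9°, sin -60.9°) = (0.486, -0.874) and n = (−sin -60.9°, cos -60.9°) = (0.874, 0.486). A is at the origin and N lies 62.6 along u from A, so N = 62.6·u = (30.4, -54.7). Tangency of A1 to both parallel lines with radius 20.8 puts P and E at A ± 20.8·n: P = (18.2, 10.1), E = (-18.2, -10.1). Equal radii place J and Z the same way about N: J = N + 20.8·n = (48.6, -44.6), Z = N − 20.8·n = (12.3, -64.8). Then |AZ| = |Z − A| = 66.0.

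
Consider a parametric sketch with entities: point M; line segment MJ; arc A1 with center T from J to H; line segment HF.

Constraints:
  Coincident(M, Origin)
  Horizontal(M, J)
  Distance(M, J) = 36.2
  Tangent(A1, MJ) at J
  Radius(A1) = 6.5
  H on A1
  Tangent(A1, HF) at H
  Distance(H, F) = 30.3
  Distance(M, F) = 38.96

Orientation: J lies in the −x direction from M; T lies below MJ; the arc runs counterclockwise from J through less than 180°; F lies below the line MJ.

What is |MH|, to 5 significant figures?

42.404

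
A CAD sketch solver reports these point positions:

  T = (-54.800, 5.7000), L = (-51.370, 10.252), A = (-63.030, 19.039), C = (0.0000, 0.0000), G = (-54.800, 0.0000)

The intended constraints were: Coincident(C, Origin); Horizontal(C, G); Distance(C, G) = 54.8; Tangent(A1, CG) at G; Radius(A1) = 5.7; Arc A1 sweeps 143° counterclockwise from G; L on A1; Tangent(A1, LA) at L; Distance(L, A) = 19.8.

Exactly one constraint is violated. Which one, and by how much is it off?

Distance(L, A) = 19.8 — off by 5.20.

C = (0.00, 0.00) ✓; C.y = 0.00, G.y = 0.00 ✓; |CG| = 54.80 ✓; ∠(TG, GC) = 90.00° ✓; |TG| = 5.700 ✓; bearing(T→L) − bearing(T→G) = 143.0° ✓; |TL| = 5.700 ✓; ∠(TL, LA) = 90.00° ✓; |LA| = 14.60 ✗.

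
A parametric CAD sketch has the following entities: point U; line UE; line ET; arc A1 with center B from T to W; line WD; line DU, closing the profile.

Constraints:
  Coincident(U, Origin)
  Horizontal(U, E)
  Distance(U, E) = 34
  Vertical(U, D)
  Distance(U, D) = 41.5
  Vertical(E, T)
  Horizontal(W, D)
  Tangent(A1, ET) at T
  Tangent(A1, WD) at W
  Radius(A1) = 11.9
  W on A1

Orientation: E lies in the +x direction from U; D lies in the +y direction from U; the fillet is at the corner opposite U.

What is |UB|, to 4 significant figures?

36.94

U is at the origin; UE is horizontal with |UE| = 34.0 and E on the +x side, so E = (34.00, 0.000). U and D share the same x with |UD| = 41.5 and D on the +y side, so D = (0.000, 41.50). The virtual corner opposite U is at (34.00, 41.50). A1 meets ET tangentially, so BT is at right angles to ET and A1 meets WD tangentially, so BW is at right angles to WD, with radius 11.9, so the center B sits 11.9 in from both sides at B = (22.10, 29.60). Then |UB| = |B − U| = 36.94.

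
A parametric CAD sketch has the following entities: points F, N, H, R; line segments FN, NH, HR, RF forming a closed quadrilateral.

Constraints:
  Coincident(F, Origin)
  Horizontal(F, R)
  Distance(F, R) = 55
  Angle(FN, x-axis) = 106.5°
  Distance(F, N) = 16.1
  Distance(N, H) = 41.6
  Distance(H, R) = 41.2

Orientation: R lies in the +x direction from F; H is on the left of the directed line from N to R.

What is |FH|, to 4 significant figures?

47.32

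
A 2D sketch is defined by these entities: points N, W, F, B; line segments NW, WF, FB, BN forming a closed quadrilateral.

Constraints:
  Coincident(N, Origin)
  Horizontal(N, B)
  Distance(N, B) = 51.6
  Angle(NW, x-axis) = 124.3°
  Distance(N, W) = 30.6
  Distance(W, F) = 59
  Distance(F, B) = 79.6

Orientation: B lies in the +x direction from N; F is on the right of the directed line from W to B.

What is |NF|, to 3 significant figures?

39.4

Checks: |WF| = 59.00 ✓; |FB| = 79.60 ✓.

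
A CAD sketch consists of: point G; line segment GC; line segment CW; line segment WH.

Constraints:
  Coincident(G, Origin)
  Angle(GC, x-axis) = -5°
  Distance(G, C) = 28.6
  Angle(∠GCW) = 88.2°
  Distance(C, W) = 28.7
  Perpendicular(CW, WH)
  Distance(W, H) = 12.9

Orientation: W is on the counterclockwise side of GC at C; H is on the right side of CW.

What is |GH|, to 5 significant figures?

49.940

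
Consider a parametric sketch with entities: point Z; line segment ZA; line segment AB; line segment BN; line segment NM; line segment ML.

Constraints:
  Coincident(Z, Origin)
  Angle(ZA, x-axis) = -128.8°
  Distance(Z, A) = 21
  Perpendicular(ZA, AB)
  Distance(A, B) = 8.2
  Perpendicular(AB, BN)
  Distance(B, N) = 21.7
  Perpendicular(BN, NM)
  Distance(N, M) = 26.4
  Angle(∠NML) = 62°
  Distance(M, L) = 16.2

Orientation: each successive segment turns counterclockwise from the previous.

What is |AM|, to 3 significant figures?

28.3

Z is at the origin; ZA runs at -128.8° with length 21.0, so A = (-13.2, -16.4). The perpendicularity gives AB at right angles to ZA, so AB runs at -38.8°; with |AB| = 8.2, B = (-6.77, -21.5). AB is perpendicular to BN, so BN runs at 51.2°; with |BN| = 21.7, N = (6.83, -4.59). BN ⟂ NM, so NM runs at 141°; with |NM| = 26.4, M = (-13.7, 11.9). Then |AM| = |M − A| = 28.3.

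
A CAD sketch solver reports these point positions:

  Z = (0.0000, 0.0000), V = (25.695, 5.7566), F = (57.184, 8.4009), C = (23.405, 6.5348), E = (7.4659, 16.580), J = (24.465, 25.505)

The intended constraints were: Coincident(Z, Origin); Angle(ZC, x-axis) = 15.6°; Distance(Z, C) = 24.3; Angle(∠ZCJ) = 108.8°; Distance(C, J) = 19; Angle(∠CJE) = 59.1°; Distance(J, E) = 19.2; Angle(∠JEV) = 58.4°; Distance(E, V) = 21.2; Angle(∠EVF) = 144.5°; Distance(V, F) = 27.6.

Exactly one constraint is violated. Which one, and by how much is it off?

Distance(V, F) = 27.6 — off by 4.00.

Z = (0.00, 0.00) ✓; ZC at 15.60° ✓; |ZC| = 24.30 ✓; ∠ZCJ = 108.8° ✓; |CJ| = 19.00 ✓; ∠CJE = 59.10° ✓; |JE| = 19.20 ✓; ∠JEV = 58.40° ✓; |EV| = 21.20 ✓; ∠EVF = 144.5° ✓; |VF| = 31.60 ✗.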